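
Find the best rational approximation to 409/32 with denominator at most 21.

115/9

Expand x = 409/32 as a continued fraction with the Euclidean algorithm:
  409 = 12*32 + 25, so a_0 = 12.
  32 = 1*25 + 7, so a_1 = 1.
  25 = 3*7 + 4, so a_2 = 3.
  7 = 1*4 + 3, so a_3 = 1.
  4 = 1*3 + 1, so a_4 = 1.
  3 = 3*1 + 0, so a_5 = 3.
so x = [12; 1, 3, 1, 1, 3].
Convergents (p_i = a_i*p_{i-1} + p_{i-2}, q_i = a_i*q_{i-1} + q_{i-2} with p_{-2}=0, p_{-1}=1, q_{-2}=1, q_{-1}=0), until the denominator exceeds 21:
  i=0: a_0=12, p_0 = 12*1 + 0 = 12, q_0 = 12*0 + 1 = 1.
  i=1: a_1=1, p_1 = 1*12 + 1 = 13, q_1 = 1*1 + 0 = 1.
  i=2: a_2=3, p_2 = 3*13 + 12 = 51, q_2 = 3*1 + 1 = 4.
  i=3: a_3=1, p_3 = 1*51 + 13 = 64, q_3 = 1*4 + 1 = 5.
  i=4: a_4=1, p_4 = 1*64 + 51 = 115, q_4 = 1*5 + 4 = 9.
  i=5: a_5=3, p_5 = 3*115 + 64 = 409, q_5 = 3*9 + 5 = 32.
q_5 = 32 > 21, so the last convergent with denominator <= 21 is p_4/q_4 = 115/9.
The closest fraction with denominator <= 21 is either p_4/q_4 or the intermediate fraction (k*p_4 + p_3)/(k*q_4 + q_3) with the largest k >= 1 whose denominator stays <= 21; these approach x as k grows, and every other convergent or intermediate fraction in range is farther away.
Largest k: floor((21 - q_3)/q_4) = floor((21 - 5)/9) = 1.
That gives (1*115 + 64)/(1*9 + 5) = 179/14.
Compare the errors: |x - 115/9| = |409*9 - 115*32|/(32*9) = 1/288, and |x - 179/14| = |409*14 - 179*32|/(32*14) = 2/448.
Cross-multiplying, 1*448 = 448 < 576 = 2*288, so 1/288 is smaller: the convergent 115/9 is closer to x than 179/14.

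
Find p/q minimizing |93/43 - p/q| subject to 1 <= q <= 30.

54/25

Expand x = 93/43 as a continued fraction with the Euclidean algorithm:
  93 = 2*43 + 7, so a_0 = 2.
  43 = 6*7 + 1, so a_1 = 6.
  7 = 7*1 + 0, so a_2 = 7.
so x = [2; 6, 7].
Convergents (p_i = a_i*p_{i-1} + p_{i-2}, q_i = a_i*q_{i-1} + q_{i-2} with p_{-2}=0, p_{-1}=1, q_{-2}=1, q_{-1}=0), until the denominator exceeds 30:
  i=0: a_0=2, p_0 = 2*1 + 0 = 2, q_0 = 2*0 + 1 = 1.
  i=1: a_1=6, p_1 = 6*2 + 1 = 13, q_1 = 6*1 + 0 = 6.
  i=2: a_2=7, p_2 = 7*13 + 2 = 93, q_2 = 7*6 + 1 = 43.
q_2 = 43 > 30, so the last convergent with denominator <= 30 is p_1/q_1 = 13/6.
The closest fraction with denominator <= 30 is either p_1/q_1 or the intermediate fraction (k*p_1 + p_0)/(k*q_1 + q_0) with the largest k >= 1 whose denominator stays <= 30; these approach x as k grows, and every other convergent or intermediate fraction in range is farther away.
Largest k: floor((30 - q_0)/q_1) = floor((30 - 1)/6) = 4.
That gives (4*13 + 2)/(4*6 + 1) = 54/25.
Compare the errors: |x - 13/6| = |93*6 - 13*43|/(43*6) = 1/258, and |x - 54/25| = |93*25 - 54*43|/(43*25) = 3/1075.
Cross-multiplying, 3*258 = 774 < 1075 = 1*1075, so 3/1075 is smaller: the intermediate fraction 54/25 is closer to x than 13/6.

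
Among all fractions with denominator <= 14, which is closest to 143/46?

28/9

Expand x = 143/46 as a continued fraction with the Euclidean algorithm:
  143 = 3*46 + 5, so a_0 = 3.
  46 = 9*5 + 1, so a_1 = 9.
  5 = 5*1 + 0, so a_2 = 5.
so x = [3; 9, 5].
Convergents (p_i = a_i*p_{i-1} + p_{i-2}, q_i = a_i*q_{i-1} + q_{i-2} with p_{-2}=0, p_{-1}=1, q_{-2}=1, q_{-1}=0), until the denominator exceeds 14:
  i=0: a_0=3, p_0 = 3*1 + 0 = 3, q_0 = 3*0 + 1 = 1.
  i=1: a_1=9, p_1 = 9*3 + 1 = 28, q_1 = 9*1 + 0 = 9.
  i=2: a_2=5, p_2 = 5*28 + 3 = 143, q_2 = 5*9 + 1 = 46.
q_2 = 46 > 14, so the last convergent with denominator <= 14 is p_1/q_1 = 28/9.
The closest fraction with denominator <= 14 is either p_1/q_1 or the intermediate fraction (k*p_1 + p_0)/(k*q_1 + q_0) with the largest k >= 1 whose denominator stays <= 14; these approach x as k grows, and every other convergent or intermediate fraction in range is farther away.
Largest k: floor((14 - q_0)/q_1) = floor((14 - 1)/9) = 1.
That gives (1*28 + 3)/(1*9 + 1) = 31/10.
Compare the errors: |x - 28/9| = |143*9 - 28*46|/(46*9) = 1/414, and |x - 31/10| = |143*10 - 31*46|/(46*10) = 4/460.
Cross-multiplying, 1*460 = 460 < 1656 = 4*414, so 1/414 is smaller: the convergent 28/9 is closer to x than 31/10.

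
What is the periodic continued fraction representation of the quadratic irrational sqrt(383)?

[19; (1, 1, 3, 19, 3, 1, 1, 38)]

Write x_i = (sqrt(383) + m_i)/d_i with (m_0, d_0) = (0, 1). a_0 = floor(sqrt(383)) = 19, since 19^2 = 361 <= 383 < 400 = 20^2.
Iterate m_{i+1} = d_i*a_i - m_i, d_{i+1} = (383 - m_{i+1}^2)/d_i, a_{i+1} = floor((a_0 + m_{i+1})/d_{i+1}):
  m_1 = 1*19 - 0 = 19, d_1 = (383 - 19^2)/1 = 22/1 = 22, a_1 = floor((19 + 19)/22) = 1.
  m_2 = 22*1 - 19 = 3, d_2 = (383 - 3^2)/22 = 374/22 = 17, a_2 = floor((19 + 3)/17) = 1.
  m_3 = 17*1 - 3 = 14, d_3 = (383 - 14^2)/17 = 187/17 = 11, a_3 = floor((19 + 14)/11) = 3.
  m_4 = 11*3 - 14 = 19, d_4 = (383 - 19^2)/11 = 22/11 = 2, a_4 = floor((19 + 19)/2) = 19.
  m_5 = 2*19 - 19 = 19, d_5 = (383 - 19^2)/2 = 22/2 = 11, a_5 = floor((19 + 19)/11) = 3.
  m_6 = 11*3 - 19 = 14, d_6 = (383 - 14^2)/11 = 187/11 = 17, a_6 = floor((19 + 14)/17) = 1.
  m_7 = 17*1 - 14 = 3, d_7 = (383 - 3^2)/17 = 374/17 = 22, a_7 = floor((19 + 3)/22) = 1.
  m_8 = 22*1 - 3 = 19, d_8 = (383 - 19^2)/22 = 22/22 = 1, a_8 = floor((19 + 19)/1) = 38.
  m_9 = 1*38 - 19 = 19, d_9 = (383 - 19^2)/1 = 22/1 = 22: (m_9, d_9) = (m_1, d_1) = (19, 22), so from here the quotients repeat a_1, ..., a_8; the period length is 8.
Hence the expansion of sqrt(383) is a_0 = 19 followed by the repeating block 1, 1, 3, 19, 3, 1, 1, 38 (period 8).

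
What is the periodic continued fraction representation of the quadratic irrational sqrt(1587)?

Write x_i = (sqrt(1587) + m_i)/d_i with (m_0, d_0) = (0, 1). a_0 = floor(sqrt(1587)) = 39, since 39^2 = 1521 <= 1587 < 1600 = 40^2.
Iterate m_{i+1} = d_i*a_i - m_i, d_{i+1} = (1587 - m_{i+1}^2)/d_i, a_{i+1} = floor((a_0 + m_{i+1})/d_{i+1}):
  m_1 = 1*39 - 0 = 39, d_1 = (1587 - 39^2)/1 = 66/1 = 66, a_1 = floor((39 + 39)/66) = 1.
  m_2 = 66*1 - 39 = 27, d_2 = (1587 - 27^2)/66 = 858/66 = 13, a_2 = floor((39 + 27)/13) = 5.
  m_3 = 13*5 - 27 = 38, d_3 = (1587 - 38^2)/13 = 143/13 = 11, a_3 = floor((39 + 38)/11) = 7.
  m_4 = 11*7 - 38 = 39, d_4 = (1587 - 39^2)/11 = 66/11 = 6, a_4 = floor((39 + 39)/6) = 13.
  m_5 = 6*13 - 39 = 39, d_5 = (1587 - 39^2)/6 = 66/6 = 11, a_5 = floor((39 + 39)/11) = 7.
  m_6 = 11*7 - 39 = 38, d_6 = (1587 - 38^2)/11 = 143/11 = 13, a_6 = floor((39 + 38)/13) = 5.
  m_7 = 13*5 - 38 = 27, d_7 = (1587 - 27^2)/13 = 858/13 = 66, a_7 = floor((39 + 27)/66) = 1.
  m_8 = 66*1 - 27 = 39, d_8 = (1587 - 39^2)/66 = 66/66 = 1, a_8 = floor((39 + 39)/1) = 78.
  m_9 = 1*78 - 39 = 39, d_9 = (1587 - 39^2)/1 = 66/1 = 66: (m_9, d_9) = (m_1, d_1) = (39, 66), so from here the quotients repeat a_1, ..., a_8; the period length is 8.
Hence the expansion of sqrt(1587) is a_0 = 39 followed by the repeating block 1, 5, 7, 13, 7, 5, 1, 78 (period 8).

[39; (1, 5, 7, 13, 7, 5, 1, 78)]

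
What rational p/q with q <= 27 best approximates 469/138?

17/5

Expand x = 469/138 as a continued fraction with the Euclidean algorithm:
  469 = 3*138 + 55, so a_0 = 3.
  138 = 2*55 + 28, so a_1 = 2.
  55 = 1*28 + 27, so a_2 = 1.
  28 = 1*27 + 1, so a_3 = 1.
  27 = 27*1 + 0, so a_4 = 27.
so x = [3; 2, 1, 1, 27].
Convergents (p_i = a_i*p_{i-1} + p_{i-2}, q_i = a_i*q_{i-1} + q_{i-2} with p_{-2}=0, p_{-1}=1, q_{-2}=1, q_{-1}=0), until the denominator exceeds 27:
  i=0: a_0=3, p_0 = 3*1 + 0 = 3, q_0 = 3*0 + 1 = 1.
  i=1: a_1=2, p_1 = 2*3 + 1 = 7, q_1 = 2*1 + 0 = 2.
  i=2: a_2=1, p_2 = 1*7 + 3 = 10, q_2 = 1*2 + 1 = 3.
  i=3: a_3=1, p_3 = 1*10 + 7 = 17, q_3 = 1*3 + 2 = 5.
  i=4: a_4=27, p_4 = 27*17 + 10 = 469, q_4 = 27*5 + 3 = 138.
q_4 = 138 > 27, so the last convergent with denominator <= 27 is p_3/q_3 = 17/5.
The closest fraction with denominator <= 27 is either p_3/q_3 or the intermediate fraction (k*p_3 + p_2)/(k*q_3 + q_2) with the largest k >= 1 whose denominator stays <= 27; these approach x as k grows, and every other convergent or intermediate fraction in range is farther away.
Largest k: floor((27 - q_2)/q_3) = floor((27 - 3)/5) = 4.
That gives (4*17 + 10)/(4*5 + 3) = 78/23.
Compare the errors: |x - 17/5| = |469*5 - 17*138|/(138*5) = 1/690, and |x - 78/23| = |469*23 - 78*138|/(138*23) = 23/3174.
Cross-multiplying, 1*3174 = 3174 < 15870 = 23*690, so 1/690 is smaller: the convergent 17/5 is closer to x than 78/23.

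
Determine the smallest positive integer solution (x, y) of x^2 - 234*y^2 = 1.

First expand sqrt(234) as a continued fraction. With x_i = (sqrt(234) + m_i)/d_i and (m_0, d_0) = (0, 1): a_0 = floor(sqrt(234)) = 15, since 15^2 = 225 <= 234 < 256 = 16^2.
Iterate m_{i+1} = d_i*a_i - m_i, d_{i+1} = (234 - m_{i+1}^2)/d_i, a_{i+1} = floor((a_0 + m_{i+1})/d_{i+1}):
  m_1 = 1*15 - 0 = 15, d_1 = (234 - 15^2)/1 = 9/1 = 9, a_1 = floor((15 + 15)/9) = 3.
  m_2 = 9*3 - 15 = 12, d_2 = (234 - 12^2)/9 = 90/9 = 10, a_2 = floor((15 + 12)/10) = 2.
  m_3 = 10*2 - 12 = 8, d_3 = (234 - 8^2)/10 = 170/10 = 17, a_3 = floor((15 + 8)/17) = 1.
  m_4 = 17*1 - 8 = 9, d_4 = (234 - 9^2)/17 = 153/17 = 9, a_4 = floor((15 + 9)/9) = 2.
  m_5 = 9*2 - 9 = 9, d_5 = (234 - 9^2)/9 = 153/9 = 17, a_5 = floor((15 + 9)/17) = 1.
  m_6 = 17*1 - 9 = 8, d_6 = (234 - 8^2)/17 = 170/17 = 10, a_6 = floor((15 + 8)/10) = 2.
  m_7 = 10*2 - 8 = 12, d_7 = (234 - 12^2)/10 = 90/10 = 9, a_7 = floor((15 + 12)/9) = 3.
  m_8 = 9*3 - 12 = 15, d_8 = (234 - 15^2)/9 = 9/9 = 1, a_8 = floor((15 + 15)/1) = 30.
  m_9 = 1*30 - 15 = 15, d_9 = (234 - 15^2)/1 = 9/1 = 9: (m_9, d_9) = (m_1, d_1) = (15, 9), so from here the quotients repeat a_1, ..., a_8; the period length is 8.
So sqrt(234) = [15; (3, 2, 1, 2, 1, 2, 3, 30)] with period length k = 8.
k is even, so the fundamental solution of x^2 - 234y^2 = 1 is (p_{k-1}, q_{k-1}) = (p_7, q_7); compute convergents through index 7.
Convergents (p_i = a_i*p_{i-1} + p_{i-2}, q_i = a_i*q_{i-1} + q_{i-2} with p_{-2}=0, p_{-1}=1, q_{-2}=1, q_{-1}=0):
  i=0: a_0=15, p_0 = 15*1 + 0 = 15, q_0 = 15*0 + 1 = 1.
  i=1: a_1=3, p_1 = 3*15 + 1 = 46, q_1 = 3*1 + 0 = 3.
  i=2: a_2=2, p_2 = 2*46 + 15 = 107, q_2 = 2*3 + 1 = 7.
  i=3: a_3=1, p_3 = 1*107 + 46 = 153, q_3 = 1*7 + 3 = 10.
  i=4: a_4=2, p_4 = 2*153 + 107 = 413, q_4 = 2*10 + 7 = 27.
  i=5: a_5=1, p_5 = 1*413 + 153 = 566, q_5 = 1*27 + 10 = 37.
  i=6: a_6=2, p_6 = 2*566 + 413 = 1545, q_6 = 2*37 + 27 = 101.
  i=7: a_7=3, p_7 = 3*1545 + 566 = 5201, q_7 = 3*101 + 37 = 340.
Check: 5201^2 - 234*340^2 = 27050401 - 27050400 = 1, so (x, y) = (5201, 340) solves the equation, and by the theorem it is the least positive solution.

(x, y) = (5201, 340)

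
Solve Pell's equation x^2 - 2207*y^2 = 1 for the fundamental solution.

(x, y) = (2208, 47)

First expand sqrt(2207) as a continued fraction. With x_i = (sqrt(2207) + m_i)/d_i and (m_0, d_0) = (0, 1): a_0 = floor(sqrt(2207)) = 46, since 46^2 = 2116 <= 2207 < 2209 = 47^2.
Iterate m_{i+1} = d_i*a_i - m_i, d_{i+1} = (2207 - m_{i+1}^2)/d_i, a_{i+1} = floor((a_0 + m_{i+1})/d_{i+1}):
  m_1 = 1*46 - 0 = 46, d_1 = (2207 - 46^2)/1 = 91/1 = 91, a_1 = floor((46 + 46)/91) = 1.
  m_2 = 91*1 - 46 = 45, d_2 = (2207 - 45^2)/91 = 182/91 = 2, a_2 = floor((46 + 45)/2) = 45.
  m_3 = 2*45 - 45 = 45, d_3 = (2207 - 45^2)/2 = 182/2 = 91, a_3 = floor((46 + 45)/91) = 1.
  m_4 = 91*1 - 45 = 46, d_4 = (2207 - 46^2)/91 = 91/91 = 1, a_4 = floor((46 + 46)/1) = 92.
  m_5 = 1*92 - 46 = 46, d_5 = (2207 - 46^2)/1 = 91/1 = 91: (m_5, d_5) = (m_1, d_1) = (46, 91), so from here the quotients repeat a_1, ..., a_4; the period length is 4.
So sqrt(2207) = [46; (1, 45, 1, 92)] with period length k = 4.
k is even, so the fundamental solution of x^2 - 2207y^2 = 1 is (p_{k-1}, q_{k-1}) = (p_3, q_3); compute convergents through index 3.
Convergents (p_i = a_i*p_{i-1} + p_{i-2}, q_i = a_i*q_{i-1} + q_{i-2} with p_{-2}=0, p_{-1}=1, q_{-2}=1, q_{-1}=0):
  i=0: a_0=46, p_0 = 46*1 + 0 = 46, q_0 = 46*0 + 1 = 1.
  i=1: a_1=1, p_1 = 1*46 + 1 = 47, q_1 = 1*1 + 0 = 1.
  i=2: a_2=45, p_2 = 45*47 + 46 = 2161, q_2 = 45*1 + 1 = 46.
  i=3: a_3=1, p_3 = 1*2161 + 47 = 2208, q_3 = 1*46 + 1 = 47.
Check: 2208^2 - 2207*47^2 = 4875264 - 4875263 = 1, so (x, y) = (2208, 47) solves the equation, and by the theorem it is the least positive solution.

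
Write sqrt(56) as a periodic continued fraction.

[7; (2, 14)]

Write x_i = (sqrt(56) + m_i)/d_i with (m_0, d_0) = (0, 1). a_0 = floor(sqrt(56)) = 7, since 7^2 = 49 <= 56 < 64 = 8^2.
Iterate m_{i+1} = d_i*a_i - m_i, d_{i+1} = (56 - m_{i+1}^2)/d_i, a_{i+1} = floor((a_0 + m_{i+1})/d_{i+1}):
  m_1 = 1*7 - 0 = 7, d_1 = (56 - 7^2)/1 = 7/1 = 7, a_1 = floor((7 + 7)/7) = 2.
  m_2 = 7*2 - 7 = 7, d_2 = (56 - 7^2)/7 = 7/7 = 1, a_2 = floor((7 + 7)/1) = 14.
  m_3 = 1*14 - 7 = 7, d_3 = (56 - 7^2)/1 = 7/1 = 7: (m_3, d_3) = (m_1, d_1) = (7, 7), so from here the quotients repeat a_1, a_2; the period length is 2.
Hence the expansion of sqrt(56) is a_0 = 7 followed by the repeating block 2, 14 (period 2).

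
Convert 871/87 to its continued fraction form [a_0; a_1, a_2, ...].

[10; 87]

Run the Euclidean algorithm on 871 and 87; the successive quotients are the partial quotients a_0, a_1, ... (each step inverts the fractional part left over by the previous one):
  871 = 10*87 + 1, so a_0 = 10.
  87 = 87*1 + 0, so a_1 = 87.
The remainder reaches 0 after 2 divisions, so the expansion has 2 partial quotients, read off in order.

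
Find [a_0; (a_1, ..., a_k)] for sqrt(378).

[19; (2, 3, 1, 4, 1, 3, 2, 38)]

Write x_i = (sqrt(378) + m_i)/d_i with (m_0, d_0) = (0, 1). a_0 = floor(sqrt(378)) = 19, since 19^2 = 361 <= 378 < 400 = 20^2.
Iterate m_{i+1} = d_i*a_i - m_i, d_{i+1} = (378 - m_{i+1}^2)/d_i, a_{i+1} = floor((a_0 + m_{i+1})/d_{i+1}):
  m_1 = 1*19 - 0 = 19, d_1 = (378 - 19^2)/1 = 17/1 = 17, a_1 = floor((19 + 19)/17) = 2.
  m_2 = 17*2 - 19 = 15, d_2 = (378 - 15^2)/17 = 153/17 = 9, a_2 = floor((19 + 15)/9) = 3.
  m_3 = 9*3 - 15 = 12, d_3 = (378 - 12^2)/9 = 234/9 = 26, a_3 = floor((19 + 12)/26) = 1.
  m_4 = 26*1 - 12 = 14, d_4 = (378 - 14^2)/26 = 182/26 = 7, a_4 = floor((19 + 14)/7) = 4.
  m_5 = 7*4 - 14 = 14, d_5 = (378 - 14^2)/7 = 182/7 = 26, a_5 = floor((19 + 14)/26) = 1.
  m_6 = 26*1 - 14 = 12, d_6 = (378 - 12^2)/26 = 234/26 = 9, a_6 = floor((19 + 12)/9) = 3.
  m_7 = 9*3 - 12 = 15, d_7 = (378 - 15^2)/9 = 153/9 = 17, a_7 = floor((19 + 15)/17) = 2.
  m_8 = 17*2 - 15 = 19, d_8 = (378 - 19^2)/17 = 17/17 = 1, a_8 = floor((19 + 19)/1) = 38.
  m_9 = 1*38 - 19 = 19, d_9 = (378 - 19^2)/1 = 17/1 = 17: (m_9, d_9) = (m_1, d_1) = (19, 17), so from here the quotients repeat a_1, ..., a_8; the period length is 8.
Hence the expansion of sqrt(378) is a_0 = 19 followed by the repeating block 2, 3, 1, 4, 1, 3, 2, 38 (period 8).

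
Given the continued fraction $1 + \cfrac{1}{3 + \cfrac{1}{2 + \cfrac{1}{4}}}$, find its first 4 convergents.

Using the convergent recurrence p_i = a_i*p_{i-1} + p_{i-2}, q_i = a_i*q_{i-1} + q_{i-2} with p_{-2}=0, p_{-1}=1, q_{-2}=1, q_{-1}=0:
  i=0: a_0=1, p_0 = 1*1 + 0 = 1, q_0 = 1*0 + 1 = 1.
  i=1: a_1=3, p_1 = 3*1 + 1 = 4, q_1 = 3*1 + 0 = 3.
  i=2: a_2=2, p_2 = 2*4 + 1 = 9, q_2 = 2*3 + 1 = 7.
  i=3: a_3=4, p_3 = 4*9 + 4 = 40, q_3 = 4*7 + 3 = 31.

1/1, 4/3, 9/7, 40/31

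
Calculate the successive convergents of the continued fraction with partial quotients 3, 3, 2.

3/1, 10/3, 23/7

Using the convergent recurrence p_i = a_i*p_{i-1} + p_{i-2}, q_i = a_i*q_{i-1} + q_{i-2} with p_{-2}=0, p_{-1}=1, q_{-2}=1, q_{-1}=0:
  i=0: a_0=3, p_0 = 3*1 + 0 = 3, q_0 = 3*0 + 1 = 1.
  i=1: a_1=3, p_1 = 3*3 + 1 = 10, q_1 = 3*1 + 0 = 3.
  i=2: a_2=2, p_2 = 2*10 + 3 = 23, q_2 = 2*3 + 1 = 7.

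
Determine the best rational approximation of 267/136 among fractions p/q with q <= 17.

Expand x = 267/136 as a continued fraction with the Euclidean algorithm:
  267 = 1*136 + 131, so a_0 = 1.
  136 = 1*131 + 5, so a_1 = 1.
  131 = 26*5 + 1, so a_2 = 26.
  5 = 5*1 + 0, so a_3 = 5.
so x = [1; 1, 26, 5].
Convergents (p_i = a_i*p_{i-1} + p_{i-2}, q_i = a_i*q_{i-1} + q_{i-2} with p_{-2}=0, p_{-1}=1, q_{-2}=1, q_{-1}=0), until the denominator exceeds 17:
  i=0: a_0=1, p_0 = 1*1 + 0 = 1, q_0 = 1*0 + 1 = 1.
  i=1: a_1=1, p_1 = 1*1 + 1 = 2, q_1 = 1*1 + 0 = 1.
  i=2: a_2=26, p_2 = 26*2 + 1 = 53, q_2 = 26*1 + 1 = 27.
q_2 = 27 > 17, so the last convergent with denominator <= 17 is p_1/q_1 = 2/1.
The closest fraction with denominator <= 17 is either p_1/q_1 or the intermediate fraction (k*p_1 + p_0)/(k*q_1 + q_0) with the largest k >= 1 whose denominator stays <= 17; these approach x as k grows, and every other convergent or intermediate fraction in range is farther away.
Largest k: floor((17 - q_0)/q_1) = floor((17 - 1)/1) = 16.
That gives (16*2 + 1)/(16*1 + 1) = 33/17.
Compare the errors: |x - 2/1| = |267*1 - 2*136|/(136*1) = 5/136, and |x - 33/17| = |267*17 - 33*136|/(136*17) = 51/2312.
Cross-multiplying, 51*136 = 6936 < 11560 = 5*2312, so 51/2312 is smaller: the intermediate fraction 33/17 is closer to x than 2/1.

33/17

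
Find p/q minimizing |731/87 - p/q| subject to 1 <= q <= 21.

42/5

Expand x = 731/87 as a continued fraction with the Euclidean algorithm:
  731 = 8*87 + 35, so a_0 = 8.
  87 = 2*35 + 17, so a_1 = 2.
  35 = 2*17 + 1, so a_2 = 2.
  17 = 17*1 + 0, so a_3 = 17.
so x = [8; 2, 2, 17].
Convergents (p_i = a_i*p_{i-1} + p_{i-2}, q_i = a_i*q_{i-1} + q_{i-2} with p_{-2}=0, p_{-1}=1, q_{-2}=1, q_{-1}=0), until the denominator exceeds 21:
  i=0: a_0=8, p_0 = 8*1 + 0 = 8, q_0 = 8*0 + 1 = 1.
  i=1: a_1=2, p_1 = 2*8 + 1 = 17, q_1 = 2*1 + 0 = 2.
  i=2: a_2=2, p_2 = 2*17 + 8 = 42, q_2 = 2*2 + 1 = 5.
  i=3: a_3=17, p_3 = 17*42 + 17 = 731, q_3 = 17*5 + 2 = 87.
q_3 = 87 > 21, so the last convergent with denominator <= 21 is p_2/q_2 = 42/5.
The closest fraction with denominator <= 21 is either p_2/q_2 or the intermediate fraction (k*p_2 + p_1)/(k*q_2 + q_1) with the largest k >= 1 whose denominator stays <= 21; these approach x as k grows, and every other convergent or intermediate fraction in range is farther away.
Largest k: floor((21 - q_1)/q_2) = floor((21 - 2)/5) = 3.
That gives (3*42 + 17)/(3*5 + 2) = 143/17.
Compare the errors: |x - 42/5| = |731*5 - 42*87|/(87*5) = 1/435, and |x - 143/17| = |731*17 - 143*87|/(87*17) = 14/1479.
Cross-multiplying, 1*1479 = 1479 < 6090 = 14*435, so 1/435 is smaller: the convergent 42/5 is closer to x than 143/17.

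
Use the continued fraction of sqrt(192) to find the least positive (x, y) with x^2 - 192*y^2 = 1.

(x, y) = (97, 7)

First expand sqrt(192) as a continued fraction. With x_i = (sqrt(192) + m_i)/d_i and (m_0, d_0) = (0, 1): a_0 = floor(sqrt(192)) = 13, since 13^2 = 169 <= 192 < 196 = 14^2.
Iterate m_{i+1} = d_i*a_i - m_i, d_{i+1} = (192 - m_{i+1}^2)/d_i, a_{i+1} = floor((a_0 + m_{i+1})/d_{i+1}):
  m_1 = 1*13 - 0 = 13, d_1 = (192 - 13^2)/1 = 23/1 = 23, a_1 = floor((13 + 13)/23) = 1.
  m_2 = 23*1 - 13 = 10, d_2 = (192 - 10^2)/23 = 92/23 = 4, a_2 = floor((13 + 10)/4) = 5.
  m_3 = 4*5 - 10 = 10, d_3 = (192 - 10^2)/4 = 92/4 = 23, a_3 = floor((13 + 10)/23) = 1.
  m_4 = 23*1 - 10 = 13, d_4 = (192 - 13^2)/23 = 23/23 = 1, a_4 = floor((13 + 13)/1) = 26.
  m_5 = 1*26 - 13 = 13, d_5 = (192 - 13^2)/1 = 23/1 = 23: (m_5, d_5) = (m_1, d_1) = (13, 23), so from here the quotients repeat a_1, ..., a_4; the period length is 4.
So sqrt(192) = [13; (1, 5, 1, 26)] with period length k = 4.
k is even, so the fundamental solution of x^2 - 192y^2 = 1 is (p_{k-1}, q_{k-1}) = (p_3, q_3); compute convergents through index 3.
Convergents (p_i = a_i*p_{i-1} + p_{i-2}, q_i = a_i*q_{i-1} + q_{i-2} with p_{-2}=0, p_{-1}=1, q_{-2}=1, q_{-1}=0):
  i=0: a_0=13, p_0 = 13*1 + 0 = 13, q_0 = 13*0 + 1 = 1.
  i=1: a_1=1, p_1 = 1*13 + 1 = 14, q_1 = 1*1 + 0 = 1.
  i=2: a_2=5, p_2 = 5*14 + 13 = 83, q_2 = 5*1 + 1 = 6.
  i=3: a_3=1, p_3 = 1*83 + 14 = 97, q_3 = 1*6 + 1 = 7.
Check: 97^2 - 192*7^2 = 9409 - 9408 = 1, so (x, y) = (97, 7) solves the equation, and by the theorem it is the least positive solution.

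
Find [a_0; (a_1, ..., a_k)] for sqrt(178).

Write x_i = (sqrt(178) + m_i)/d_i with (m_0, d_0) = (0, 1). a_0 = floor(sqrt(178)) = 13, since 13^2 = 169 <= 178 < 196 = 14^2.
Iterate m_{i+1} = d_i*a_i - m_i, d_{i+1} = (178 - m_{i+1}^2)/d_i, a_{i+1} = floor((a_0 + m_{i+1})/d_{i+1}):
  m_1 = 1*13 - 0 = 13, d_1 = (178 - 13^2)/1 = 9/1 = 9, a_1 = floor((13 + 13)/9) = 2.
  m_2 = 9*2 - 13 = 5, d_2 = (178 - 5^2)/9 = 153/9 = 17, a_2 = floor((13 + 5)/17) = 1.
  m_3 = 17*1 - 5 = 12, d_3 = (178 - 12^2)/17 = 34/17 = 2, a_3 = floor((13 + 12)/2) = 12.
  m_4 = 2*12 - 12 = 12, d_4 = (178 - 12^2)/2 = 34/2 = 17, a_4 = floor((13 + 12)/17) = 1.
  m_5 = 17*1 - 12 = 5, d_5 = (178 - 5^2)/17 = 153/17 = 9, a_5 = floor((13 + 5)/9) = 2.
  m_6 = 9*2 - 5 = 13, d_6 = (178 - 13^2)/9 = 9/9 = 1, a_6 = floor((13 + 13)/1) = 26.
  m_7 = 1*26 - 13 = 13, d_7 = (178 - 13^2)/1 = 9/1 = 9: (m_7, d_7) = (m_1, d_1) = (13, 9), so from here the quotients repeat a_1, ..., a_6; the period length is 6.
Hence the expansion of sqrt(178) is a_0 = 13 followed by the repeating block 2, 1, 12, 1, 2, 26 (period 6).

[13; (2, 1, 12, 1, 2, 26)]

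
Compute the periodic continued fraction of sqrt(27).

[5; (5, 10)]

Write x_i = (sqrt(27) + m_i)/d_i with (m_0, d_0) = (0, 1). a_0 = floor(sqrt(27)) = 5, since 5^2 = 25 <= 27 < 36 = 6^2.
Iterate m_{i+1} = d_i*a_i - m_i, d_{i+1} = (27 - m_{i+1}^2)/d_i, a_{i+1} = floor((a_0 + m_{i+1})/d_{i+1}):
  m_1 = 1*5 - 0 = 5, d_1 = (27 - 5^2)/1 = 2/1 = 2, a_1 = floor((5 + 5)/2) = 5.
  m_2 = 2*5 - 5 = 5, d_2 = (27 - 5^2)/2 = 2/2 = 1, a_2 = floor((5 + 5)/1) = 10.
  m_3 = 1*10 - 5 = 5, d_3 = (27 - 5^2)/1 = 2/1 = 2: (m_3, d_3) = (m_1, d_1) = (5, 2), so from here the quotients repeat a_1, a_2; the period length is 2.
Hence the expansion of sqrt(27) is a_0 = 5 followed by the repeating block 5, 10 (period 2).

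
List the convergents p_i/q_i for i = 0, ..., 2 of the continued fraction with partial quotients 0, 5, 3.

Using the convergent recurrence p_i = a_i*p_{i-1} + p_{i-2}, q_i = a_i*q_{i-1} + q_{i-2} with p_{-2}=0, p_{-1}=1, q_{-2}=1, q_{-1}=0:
  i=0: a_0=0, p_0 = 0*1 + 0 = 0, q_0 = 0*0 + 1 = 1.
  i=1: a_1=5, p_1 = 5*0 + 1 = 1, q_1 = 5*1 + 0 = 5.
  i=2: a_2=3, p_2 = 3*1 + 0 = 3, q_2 = 3*5 + 1 = 16.

0/1, 1/5, 3/16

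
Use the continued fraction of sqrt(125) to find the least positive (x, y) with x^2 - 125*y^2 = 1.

First expand sqrt(125) as a continued fraction. With x_i = (sqrt(125) + m_i)/d_i and (m_0, d_0) = (0, 1): a_0 = floor(sqrt(125)) = 11, since 11^2 = 121 <= 125 < 144 = 12^2.
Iterate m_{i+1} = d_i*a_i - m_i, d_{i+1} = (125 - m_{i+1}^2)/d_i, a_{i+1} = floor((a_0 + m_{i+1})/d_{i+1}):
  m_1 = 1*11 - 0 = 11, d_1 = (125 - 11^2)/1 = 4/1 = 4, a_1 = floor((11 + 11)/4) = 5.
  m_2 = 4*5 - 11 = 9, d_2 = (125 - 9^2)/4 = 44/4 = 11, a_2 = floor((11 + 9)/11) = 1.
  m_3 = 11*1 - 9 = 2, d_3 = (125 - 2^2)/11 = 121/11 = 11, a_3 = floor((11 + 2)/11) = 1.
  m_4 = 11*1 - 2 = 9, d_4 = (125 - 9^2)/11 = 44/11 = 4, a_4 = floor((11 + 9)/4) = 5.
  m_5 = 4*5 - 9 = 11, d_5 = (125 - 11^2)/4 = 4/4 = 1, a_5 = floor((11 + 11)/1) = 22.
  m_6 = 1*22 - 11 = 11, d_6 = (125 - 11^2)/1 = 4/1 = 4: (m_6, d_6) = (m_1, d_1) = (11, 4), so from here the quotients repeat a_1, ..., a_5; the period length is 5.
So sqrt(125) = [11; (5, 1, 1, 5, 22)] with period length k = 5.
k is odd, so (p_{k-1}, q_{k-1}) only solves x^2 - 125y^2 = -1 and the fundamental solution of x^2 - 125y^2 = 1 is (p_{2k-1}, q_{2k-1}) = (p_9, q_9); compute convergents through index 9, running through the period twice.
Convergents (p_i = a_i*p_{i-1} + p_{i-2}, q_i = a_i*q_{i-1} + q_{i-2} with p_{-2}=0, p_{-1}=1, q_{-2}=1, q_{-1}=0):
  i=0: a_0=11, p_0 = 11*1 + 0 = 11, q_0 = 11*0 + 1 = 1.
  i=1: a_1=5, p_1 = 5*11 + 1 = 56, q_1 = 5*1 + 0 = 5.
  i=2: a_2=1, p_2 = 1*56 + 11 = 67, q_2 = 1*5 + 1 = 6.
  i=3: a_3=1, p_3 = 1*67 + 56 = 123, q_3 = 1*6 + 5 = 11.
  i=4: a_4=5, p_4 = 5*123 + 67 = 682, q_4 = 5*11 + 6 = 61.
  i=5: a_5=22, p_5 = 22*682 + 123 = 15127, q_5 = 22*61 + 11 = 1353.
  i=6: a_6=5, p_6 = 5*15127 + 682 = 76317, q_6 = 5*1353 + 61 = 6826.
  i=7: a_7=1, p_7 = 1*76317 + 15127 = 91444, q_7 = 1*6826 + 1353 = 8179.
  i=8: a_8=1, p_8 = 1*91444 + 76317 = 167761, q_8 = 1*8179 + 6826 = 15005.
  i=9: a_9=5, p_9 = 5*167761 + 91444 = 930249, q_9 = 5*15005 + 8179 = 83204.
Indeed p_4^2 - 125*q_4^2 = 465124 - 465125 = -1, not +1.
Check: 930249^2 - 125*83204^2 = 865363202001 - 865363202000 = 1, so (x, y) = (930249, 83204) solves the equation, and by the theorem it is the least positive solution.

(x, y) = (930249, 83204)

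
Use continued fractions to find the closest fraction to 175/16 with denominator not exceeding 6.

11/1

Expand x = 175/16 as a continued fraction with the Euclidean algorithm:
  175 = 10*16 + 15, so a_0 = 10.
  16 = 1*15 + 1, so a_1 = 1.
  15 = 15*1 + 0, so a_2 = 15.
so x = [10; 1, 15].
Convergents (p_i = a_i*p_{i-1} + p_{i-2}, q_i = a_i*q_{i-1} + q_{i-2} with p_{-2}=0, p_{-1}=1, q_{-2}=1, q_{-1}=0), until the denominator exceeds 6:
  i=0: a_0=10, p_0 = 10*1 + 0 = 10, q_0 = 10*0 + 1 = 1.
  i=1: a_1=1, p_1 = 1*10 + 1 = 11, q_1 = 1*1 + 0 = 1.
  i=2: a_2=15, p_2 = 15*11 + 10 = 175, q_2 = 15*1 + 1 = 16.
q_2 = 16 > 6, so the last convergent with denominator <= 6 is p_1/q_1 = 11/1.
The closest fraction with denominator <= 6 is either p_1/q_1 or the intermediate fraction (k*p_1 + p_0)/(k*q_1 + q_0) with the largest k >= 1 whose denominator stays <= 6; these approach x as k grows, and every other convergent or intermediate fraction in range is farther away.
Largest k: floor((6 - q_0)/q_1) = floor((6 - 1)/1) = 5.
That gives (5*11 + 10)/(5*1 + 1) = 65/6.
Compare the errors: |x - 11/1| = |175*1 - 11*16|/(16*1) = 1/16, and |x - 65/6| = |175*6 - 65*16|/(16*6) = 10/96.
Cross-multiplying, 1*96 = 96 < 160 = 10*16, so 1/16 is smaller: the convergent 11/1 is closer to x than 65/6.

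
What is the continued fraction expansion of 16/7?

Run the Euclidean algorithm on 16 and 7; the successive quotients are the partial quotients a_0, a_1, ... (each step inverts the fractional part left over by the previous one):
  16 = 2*7 + 2, so a_0 = 2.
  7 = 3*2 + 1, so a_1 = 3.
  2 = 2*1 + 0, so a_2 = 2.
The remainder reaches 0 after 3 divisions, so the expansion has 3 partial quotients, read off in order.

[2; 3, 2]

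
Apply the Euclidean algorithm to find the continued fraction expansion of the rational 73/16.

Run the Euclidean algorithm on 73 and 16; the successive quotients are the partial quotients a_0, a_1, ... (each step inverts the fractional part left over by the previous one):
  73 = 4*16 + 9, so a_0 = 4.
  16 = 1*9 + 7, so a_1 = 1.
  9 = 1*7 + 2, so a_2 = 1.
  7 = 3*2 + 1, so a_3 = 3.
  2 = 2*1 + 0, so a_4 = 2.
The remainder reaches 0 after 5 divisions, so the expansion has 5 partial quotients, read off in order.

[4; 1, 1, 3, 2]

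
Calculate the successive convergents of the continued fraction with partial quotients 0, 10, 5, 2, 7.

Using the convergent recurrence p_i = a_i*p_{i-1} + p_{i-2}, q_i = a_i*q_{i-1} + q_{i-2} with p_{-2}=0, p_{-1}=1, q_{-2}=1, q_{-1}=0:
  i=0: a_0=0, p_0 = 0*1 + 0 = 0, q_0 = 0*0 + 1 = 1.
  i=1: a_1=10, p_1 = 10*0 + 1 = 1, q_1 = 10*1 + 0 = 10.
  i=2: a_2=5, p_2 = 5*1 + 0 = 5, q_2 = 5*10 + 1 = 51.
  i=3: a_3=2, p_3 = 2*5 + 1 = 11, q_3 = 2*51 + 10 = 112.
  i=4: a_4=7, p_4 = 7*11 + 5 = 82, q_4 = 7*112 + 51 = 835.

0/1, 1/10, 5/51, 11/112, 82/835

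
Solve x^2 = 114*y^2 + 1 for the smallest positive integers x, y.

(x, y) = (1025, 96)

First expand sqrt(114) as a continued fraction. With x_i = (sqrt(114) + m_i)/d_i and (m_0, d_0) = (0, 1): a_0 = floor(sqrt(114)) = 10, since 10^2 = 100 <= 114 < 121 = 11^2.
Iterate m_{i+1} = d_i*a_i - m_i, d_{i+1} = (114 - m_{i+1}^2)/d_i, a_{i+1} = floor((a_0 + m_{i+1})/d_{i+1}):
  m_1 = 1*10 - 0 = 10, d_1 = (114 - 10^2)/1 = 14/1 = 14, a_1 = floor((10 + 10)/14) = 1.
  m_2 = 14*1 - 10 = 4, d_2 = (114 - 4^2)/14 = 98/14 = 7, a_2 = floor((10 + 4)/7) = 2.
  m_3 = 7*2 - 4 = 10, d_3 = (114 - 10^2)/7 = 14/7 = 2, a_3 = floor((10 + 10)/2) = 10.
  m_4 = 2*10 - 10 = 10, d_4 = (114 - 10^2)/2 = 14/2 = 7, a_4 = floor((10 + 10)/7) = 2.
  m_5 = 7*2 - 10 = 4, d_5 = (114 - 4^2)/7 = 98/7 = 14, a_5 = floor((10 + 4)/14) = 1.
  m_6 = 14*1 - 4 = 10, d_6 = (114 - 10^2)/14 = 14/14 = 1, a_6 = floor((10 + 10)/1) = 20.
  m_7 = 1*20 - 10 = 10, d_7 = (114 - 10^2)/1 = 14/1 = 14: (m_7, d_7) = (m_1, d_1) = (10, 14), so from here the quotients repeat a_1, ..., a_6; the period length is 6.
So sqrt(114) = [10; (1, 2, 10, 2, 1, 20)] with period length k = 6.
k is even, so the fundamental solution of x^2 - 114y^2 = 1 is (p_{k-1}, q_{k-1}) = (p_5, q_5); compute convergents through index 5.
Convergents (p_i = a_i*p_{i-1} + p_{i-2}, q_i = a_i*q_{i-1} + q_{i-2} with p_{-2}=0, p_{-1}=1, q_{-2}=1, q_{-1}=0):
  i=0: a_0=10, p_0 = 10*1 + 0 = 10, q_0 = 10*0 + 1 = 1.
  i=1: a_1=1, p_1 = 1*10 + 1 = 11, q_1 = 1*1 + 0 = 1.
  i=2: a_2=2, p_2 = 2*11 + 10 = 32, q_2 = 2*1 + 1 = 3.
  i=3: a_3=10, p_3 = 10*32 + 11 = 331, q_3 = 10*3 + 1 = 31.
  i=4: a_4=2, p_4 = 2*331 + 32 = 694, q_4 = 2*31 + 3 = 65.
  i=5: a_5=1, p_5 = 1*694 + 331 = 1025, q_5 = 1*65 + 31 = 96.
Check: 1025^2 - 114*96^2 = 1050625 - 1050624 = 1, so (x, y) = (1025, 96) solves the equation, and by the theorem it is the least positive solution.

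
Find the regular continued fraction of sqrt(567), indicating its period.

Write x_i = (sqrt(567) + m_i)/d_i with (m_0, d_0) = (0, 1). a_0 = floor(sqrt(567)) = 23, since 23^2 = 529 <= 567 < 576 = 24^2.
Iterate m_{i+1} = d_i*a_i - m_i, d_{i+1} = (567 - m_{i+1}^2)/d_i, a_{i+1} = floor((a_0 + m_{i+1})/d_{i+1}):
  m_1 = 1*23 - 0 = 23, d_1 = (567 - 23^2)/1 = 38/1 = 38, a_1 = floor((23 + 23)/38) = 1.
  m_2 = 38*1 - 23 = 15, d_2 = (567 - 15^2)/38 = 342/38 = 9, a_2 = floor((23 + 15)/9) = 4.
  m_3 = 9*4 - 15 = 21, d_3 = (567 - 21^2)/9 = 126/9 = 14, a_3 = floor((23 + 21)/14) = 3.
  m_4 = 14*3 - 21 = 21, d_4 = (567 - 21^2)/14 = 126/14 = 9, a_4 = floor((23 + 21)/9) = 4.
  m_5 = 9*4 - 21 = 15, d_5 = (567 - 15^2)/9 = 342/9 = 38, a_5 = floor((23 + 15)/38) = 1.
  m_6 = 38*1 - 15 = 23, d_6 = (567 - 23^2)/38 = 38/38 = 1, a_6 = floor((23 + 23)/1) = 46.
  m_7 = 1*46 - 23 = 23, d_7 = (567 - 23^2)/1 = 38/1 = 38: (m_7, d_7) = (m_1, d_1) = (23, 38), so from here the quotients repeat a_1, ..., a_6; the period length is 6.
Hence the expansion of sqrt(567) is a_0 = 23 followed by the repeating block 1, 4, 3, 4, 1, 46 (period 6).

[23; (1, 4, 3, 4, 1, 46)]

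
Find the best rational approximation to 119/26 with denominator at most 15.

32/7

Expand x = 119/26 as a continued fraction with the Euclidean algorithm:
  119 = 4*26 + 15, so a_0 = 4.
  26 = 1*15 + 11, so a_1 = 1.
  15 = 1*11 + 4, so a_2 = 1.
  11 = 2*4 + 3, so a_3 = 2.
  4 = 1*3 + 1, so a_4 = 1.
  3 = 3*1 + 0, so a_5 = 3.
so x = [4; 1, 1, 2, 1, 3].
Convergents (p_i = a_i*p_{i-1} + p_{i-2}, q_i = a_i*q_{i-1} + q_{i-2} with p_{-2}=0, p_{-1}=1, q_{-2}=1, q_{-1}=0), until the denominator exceeds 15:
  i=0: a_0=4, p_0 = 4*1 + 0 = 4, q_0 = 4*0 + 1 = 1.
  i=1: a_1=1, p_1 = 1*4 + 1 = 5, q_1 = 1*1 + 0 = 1.
  i=2: a_2=1, p_2 = 1*5 + 4 = 9, q_2 = 1*1 + 1 = 2.
  i=3: a_3=2, p_3 = 2*9 + 5 = 23, q_3 = 2*2 + 1 = 5.
  i=4: a_4=1, p_4 = 1*23 + 9 = 32, q_4 = 1*5 + 2 = 7.
  i=5: a_5=3, p_5 = 3*32 + 23 = 119, q_5 = 3*7 + 5 = 26.
q_5 = 26 > 15, so the last convergent with denominator <= 15 is p_4/q_4 = 32/7.
The closest fraction with denominator <= 15 is either p_4/q_4 or the intermediate fraction (k*p_4 + p_3)/(k*q_4 + q_3) with the largest k >= 1 whose denominator stays <= 15; these approach x as k grows, and every other convergent or intermediate fraction in range is farther away.
Largest k: floor((15 - q_3)/q_4) = floor((15 - 5)/7) = 1.
That gives (1*32 + 23)/(1*7 + 5) = 55/12.
Compare the errors: |x - 32/7| = |119*7 - 32*26|/(26*7) = 1/182, and |x - 55/12| = |119*12 - 55*26|/(26*12) = 2/312.
Cross-multiplying, 1*312 = 312 < 364 = 2*182, so 1/182 is smaller: the convergent 32/7 is closer to x than 55/12.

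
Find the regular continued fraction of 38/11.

Run the Euclidean algorithm on 38 and 11; the successive quotients are the partial quotients a_0, a_1, ... (each step inverts the fractional part left over by the previous one):
  38 = 3*11 + 5, so a_0 = 3.
  11 = 2*5 + 1, so a_1 = 2.
  5 = 5*1 + 0, so a_2 = 5.
The remainder reaches 0 after 3 divisions, so the expansion has 3 partial quotients, read off in order.

[3; 2, 5]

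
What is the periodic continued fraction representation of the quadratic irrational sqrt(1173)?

Write x_i = (sqrt(1173) + m_i)/d_i with (m_0, d_0) = (0, 1). a_0 = floor(sqrt(1173)) = 34, since 34^2 = 1156 <= 1173 < 1225 = 35^2.
Iterate m_{i+1} = d_i*a_i - m_i, d_{i+1} = (1173 - m_{i+1}^2)/d_i, a_{i+1} = floor((a_0 + m_{i+1})/d_{i+1}):
  m_1 = 1*34 - 0 = 34, d_1 = (1173 - 34^2)/1 = 17/1 = 17, a_1 = floor((34 + 34)/17) = 4.
  m_2 = 17*4 - 34 = 34, d_2 = (1173 - 34^2)/17 = 17/17 = 1, a_2 = floor((34 + 34)/1) = 68.
  m_3 = 1*68 - 34 = 34, d_3 = (1173 - 34^2)/1 = 17/1 = 17: (m_3, d_3) = (m_1, d_1) = (34, 17), so from here the quotients repeat a_1, a_2; the period length is 2.
Hence the expansion of sqrt(1173) is a_0 = 34 followed by the repeating block 4, 68 (period 2).

[34; (4, 68)]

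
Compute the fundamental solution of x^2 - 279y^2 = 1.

First expand sqrt(279) as a continued fraction. With x_i = (sqrt(279) + m_i)/d_i and (m_0, d_0) = (0, 1): a_0 = floor(sqrt(279)) = 16, since 16^2 = 256 <= 279 < 289 = 17^2.
Iterate m_{i+1} = d_i*a_i - m_i, d_{i+1} = (279 - m_{i+1}^2)/d_i, a_{i+1} = floor((a_0 + m_{i+1})/d_{i+1}):
  m_1 = 1*16 - 0 = 16, d_1 = (279 - 16^2)/1 = 23/1 = 23, a_1 = floor((16 + 16)/23) = 1.
  m_2 = 23*1 - 16 = 7, d_2 = (279 - 7^2)/23 = 230/23 = 10, a_2 = floor((16 + 7)/10) = 2.
  m_3 = 10*2 - 7 = 13, d_3 = (279 - 13^2)/10 = 110/10 = 11, a_3 = floor((16 + 13)/11) = 2.
  m_4 = 11*2 - 13 = 9, d_4 = (279 - 9^2)/11 = 198/11 = 18, a_4 = floor((16 + 9)/18) = 1.
  m_5 = 18*1 - 9 = 9, d_5 = (279 - 9^2)/18 = 198/18 = 11, a_5 = floor((16 + 9)/11) = 2.
  m_6 = 11*2 - 9 = 13, d_6 = (279 - 13^2)/11 = 110/11 = 10, a_6 = floor((16 + 13)/10) = 2.
  m_7 = 10*2 - 13 = 7, d_7 = (279 - 7^2)/10 = 230/10 = 23, a_7 = floor((16 + 7)/23) = 1.
  m_8 = 23*1 - 7 = 16, d_8 = (279 - 16^2)/23 = 23/23 = 1, a_8 = floor((16 + 16)/1) = 32.
  m_9 = 1*32 - 16 = 16, d_9 = (279 - 16^2)/1 = 23/1 = 23: (m_9, d_9) = (m_1, d_1) = (16, 23), so from here the quotients repeat a_1, ..., a_8; the period length is 8.
So sqrt(279) = [16; (1, 2, 2, 1, 2, 2, 1, 32)] with period length k = 8.
k is even, so the fundamental solution of x^2 - 279y^2 = 1 is (p_{k-1}, q_{k-1}) = (p_7, q_7); compute convergents through index 7.
Convergents (p_i = a_i*p_{i-1} + p_{i-2}, q_i = a_i*q_{i-1} + q_{i-2} with p_{-2}=0, p_{-1}=1, q_{-2}=1, q_{-1}=0):
  i=0: a_0=16, p_0 = 16*1 + 0 = 16, q_0 = 16*0 + 1 = 1.
  i=1: a_1=1, p_1 = 1*16 + 1 = 17, q_1 = 1*1 + 0 = 1.
  i=2: a_2=2, p_2 = 2*17 + 16 = 50, q_2 = 2*1 + 1 = 3.
  i=3: a_3=2, p_3 = 2*50 + 17 = 117, q_3 = 2*3 + 1 = 7.
  i=4: a_4=1, p_4 = 1*117 + 50 = 167, q_4 = 1*7 + 3 = 10.
  i=5: a_5=2, p_5 = 2*167 + 117 = 451, q_5 = 2*10 + 7 = 27.
  i=6: a_6=2, p_6 = 2*451 + 167 = 1069, q_6 = 2*27 + 10 = 64.
  i=7: a_7=1, p_7 = 1*1069 + 451 = 1520, q_7 = 1*64 + 27 = 91.
Check: 1520^2 - 279*91^2 = 2310400 - 2310399 = 1, so (x, y) = (1520, 91) solves the equation, and by the theorem it is the least positive solution.

(x, y) = (1520, 91)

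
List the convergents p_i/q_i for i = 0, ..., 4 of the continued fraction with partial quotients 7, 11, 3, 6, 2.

7/1, 78/11, 241/34, 1524/215, 3289/464

Using the convergent recurrence p_i = a_i*p_{i-1} + p_{i-2}, q_i = a_i*q_{i-1} + q_{i-2} with p_{-2}=0, p_{-1}=1, q_{-2}=1, q_{-1}=0:
  i=0: a_0=7, p_0 = 7*1 + 0 = 7, q_0 = 7*0 + 1 = 1.
  i=1: a_1=11, p_1 = 11*7 + 1 = 78, q_1 = 11*1 + 0 = 11.
  i=2: a_2=3, p_2 = 3*78 + 7 = 241, q_2 = 3*11 + 1 = 34.
  i=3: a_3=6, p_3 = 6*241 + 78 = 1524, q_3 = 6*34 + 11 = 215.
  i=4: a_4=2, p_4 = 2*1524 + 241 = 3289, q_4 = 2*215 + 34 = 464.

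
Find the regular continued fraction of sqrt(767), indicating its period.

Write x_i = (sqrt(767) + m_i)/d_i with (m_0, d_0) = (0, 1). a_0 = floor(sqrt(767)) = 27, since 27^2 = 729 <= 767 < 784 = 28^2.
Iterate m_{i+1} = d_i*a_i - m_i, d_{i+1} = (767 - m_{i+1}^2)/d_i, a_{i+1} = floor((a_0 + m_{i+1})/d_{i+1}):
  m_1 = 1*27 - 0 = 27, d_1 = (767 - 27^2)/1 = 38/1 = 38, a_1 = floor((27 + 27)/38) = 1.
  m_2 = 38*1 - 27 = 11, d_2 = (767 - 11^2)/38 = 646/38 = 17, a_2 = floor((27 + 11)/17) = 2.
  m_3 = 17*2 - 11 = 23, d_3 = (767 - 23^2)/17 = 238/17 = 14, a_3 = floor((27 + 23)/14) = 3.
  m_4 = 14*3 - 23 = 19, d_4 = (767 - 19^2)/14 = 406/14 = 29, a_4 = floor((27 + 19)/29) = 1.
  m_5 = 29*1 - 19 = 10, d_5 = (767 - 10^2)/29 = 667/29 = 23, a_5 = floor((27 + 10)/23) = 1.
  m_6 = 23*1 - 10 = 13, d_6 = (767 - 13^2)/23 = 598/23 = 26, a_6 = floor((27 + 13)/26) = 1.
  m_7 = 26*1 - 13 = 13, d_7 = (767 - 13^2)/26 = 598/26 = 23, a_7 = floor((27 + 13)/23) = 1.
  m_8 = 23*1 - 13 = 10, d_8 = (767 - 10^2)/23 = 667/23 = 29, a_8 = floor((27 + 10)/29) = 1.
  m_9 = 29*1 - 10 = 19, d_9 = (767 - 19^2)/29 = 406/29 = 14, a_9 = floor((27 + 19)/14) = 3.
  m_10 = 14*3 - 19 = 23, d_10 = (767 - 23^2)/14 = 238/14 = 17, a_10 = floor((27 + 23)/17) = 2.
  m_11 = 17*2 - 23 = 11, d_11 = (767 - 11^2)/17 = 646/17 = 38, a_11 = floor((27 + 11)/38) = 1.
  m_12 = 38*1 - 11 = 27, d_12 = (767 - 27^2)/38 = 38/38 = 1, a_12 = floor((27 + 27)/1) = 54.
  m_13 = 1*54 - 27 = 27, d_13 = (767 - 27^2)/1 = 38/1 = 38: (m_13, d_13) = (m_1, d_1) = (27, 38), so from here the quotients repeat a_1, ..., a_12; the period length is 12.
Hence the expansion of sqrt(767) is a_0 = 27 followed by the repeating block 1, 2, 3, 1, 1, 1, 1, 1, 3, 2, 1, 54 (period 12).

[27; (1, 2, 3, 1, 1, 1, 1, 1, 3, 2, 1, 54)]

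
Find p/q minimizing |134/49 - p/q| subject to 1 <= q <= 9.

11/4

Expand x = 134/49 as a continued fraction with the Euclidean algorithm:
  134 = 2*49 + 36, so a_0 = 2.
  49 = 1*36 + 13, so a_1 = 1.
  36 = 2*13 + 10, so a_2 = 2.
  13 = 1*10 + 3, so a_3 = 1.
  10 = 3*3 + 1, so a_4 = 3.
  3 = 3*1 + 0, so a_5 = 3.
so x = [2; 1, 2, 1, 3, 3].
Convergents (p_i = a_i*p_{i-1} + p_{i-2}, q_i = a_i*q_{i-1} + q_{i-2} with p_{-2}=0, p_{-1}=1, q_{-2}=1, q_{-1}=0), until the denominator exceeds 9:
  i=0: a_0=2, p_0 = 2*1 + 0 = 2, q_0 = 2*0 + 1 = 1.
  i=1: a_1=1, p_1 = 1*2 + 1 = 3, q_1 = 1*1 + 0 = 1.
  i=2: a_2=2, p_2 = 2*3 + 2 = 8, q_2 = 2*1 + 1 = 3.
  i=3: a_3=1, p_3 = 1*8 + 3 = 11, q_3 = 1*3 + 1 = 4.
  i=4: a_4=3, p_4 = 3*11 + 8 = 41, q_4 = 3*4 + 3 = 15.
q_4 = 15 > 9, so the last convergent with denominator <= 9 is p_3/q_3 = 11/4.
The closest fraction with denominator <= 9 is either p_3/q_3 or the intermediate fraction (k*p_3 + p_2)/(k*q_3 + q_2) with the largest k >= 1 whose denominator stays <= 9; these approach x as k grows, and every other convergent or intermediate fraction in range is farther away.
Largest k: floor((9 - q_2)/q_3) = floor((9 - 3)/4) = 1.
That gives (1*11 + 8)/(1*4 + 3) = 19/7.
Compare the errors: |x - 11/4| = |134*4 - 11*49|/(49*4) = 3/196, and |x - 19/7| = |134*7 - 19*49|/(49*7) = 7/343.
Cross-multiplying, 3*343 = 1029 < 1372 = 7*196, so 3/196 is smaller: the convergent 11/4 is closer to x than 19/7.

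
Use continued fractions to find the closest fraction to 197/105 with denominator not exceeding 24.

Expand x = 197/105 as a continued fraction with the Euclidean algorithm:
  197 = 1*105 + 92, so a_0 = 1.
  105 = 1*92 + 13, so a_1 = 1.
  92 = 7*13 + 1, so a_2 = 7.
  13 = 13*1 + 0, so a_3 = 13.
so x = [1; 1, 7, 13].
Convergents (p_i = a_i*p_{i-1} + p_{i-2}, q_i = a_i*q_{i-1} + q_{i-2} with p_{-2}=0, p_{-1}=1, q_{-2}=1, q_{-1}=0), until the denominator exceeds 24:
  i=0: a_0=1, p_0 = 1*1 + 0 = 1, q_0 = 1*0 + 1 = 1.
  i=1: a_1=1, p_1 = 1*1 + 1 = 2, q_1 = 1*1 + 0 = 1.
  i=2: a_2=7, p_2 = 7*2 + 1 = 15, q_2 = 7*1 + 1 = 8.
  i=3: a_3=13, p_3 = 13*15 + 2 = 197, q_3 = 13*8 + 1 = 105.
q_3 = 105 > 24, so the last convergent with denominator <= 24 is p_2/q_2 = 15/8.
The closest fraction with denominator <= 24 is either p_2/q_2 or the intermediate fraction (k*p_2 + p_1)/(k*q_2 + q_1) with the largest k >= 1 whose denominator stays <= 24; these approach x as k grows, and every other convergent or intermediate fraction in range is farther away.
Largest k: floor((24 - q_1)/q_2) = floor((24 - 1)/8) = 2.
That gives (2*15 + 2)/(2*8 + 1) = 32/17.
Compare the errors: |x - 15/8| = |197*8 - 15*105|/(105*8) = 1/840, and |x - 32/17| = |197*17 - 32*105|/(105*17) = 11/1785.
Cross-multiplying, 1*1785 = 1785 < 9240 = 11*840, so 1/840 is smaller: the convergent 15/8 is closer to x than 32/17.

15/8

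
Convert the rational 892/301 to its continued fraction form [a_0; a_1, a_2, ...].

Run the Euclidean algorithm on 892 and 301; the successive quotients are the partial quotients a_0, a_1, ... (each step inverts the fractional part left over by the previous one):
  892 = 2*301 + 290, so a_0 = 2.
  301 = 1*290 + 11, so a_1 = 1.
  290 = 26*11 + 4, so a_2 = 26.
  11 = 2*4 + 3, so a_3 = 2.
  4 = 1*3 + 1, so a_4 = 1.
  3 = 3*1 + 0, so a_5 = 3.
The remainder reaches 0 after 6 divisions, so the expansion has 6 partial quotients, read off in order.

[2; 1, 26, 2, 1, 3]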